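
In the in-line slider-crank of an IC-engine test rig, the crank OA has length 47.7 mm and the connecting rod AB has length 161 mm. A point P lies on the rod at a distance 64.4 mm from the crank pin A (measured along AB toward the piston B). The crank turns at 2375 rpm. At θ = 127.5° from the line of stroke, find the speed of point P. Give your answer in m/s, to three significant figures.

9.73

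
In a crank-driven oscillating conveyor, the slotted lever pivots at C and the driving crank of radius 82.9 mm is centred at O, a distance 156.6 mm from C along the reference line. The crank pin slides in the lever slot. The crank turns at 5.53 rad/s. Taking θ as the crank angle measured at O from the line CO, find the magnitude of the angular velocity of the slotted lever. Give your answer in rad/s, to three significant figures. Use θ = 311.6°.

ω = 5.53 rad/s
Crank pin A relative to C: A = (d + r cosθ, r sinθ); lever angle φ = atan2(r sinθ, d + r cosθ).
Differentiating tanφ: φ̇ = rω(d cosθ + r)/(d² + r² + 2dr cosθ).
d² + r² + 2dr cosθ = |CA|² = 0.0486343 m²;  d cosθ + r = +0.18687 m.
|ω_lever| = |0.0829·5.53·+0.18687| / 0.0486343 = 1.7615 rad/s.

1.76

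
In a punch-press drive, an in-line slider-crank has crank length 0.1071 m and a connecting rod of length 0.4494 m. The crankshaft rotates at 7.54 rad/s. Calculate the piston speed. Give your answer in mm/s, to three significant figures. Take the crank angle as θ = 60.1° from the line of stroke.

ω = 7.54 rad/s
For an in-line slider-crank, x = r cosθ + √(L² − r² sin²θ), so v = −rω sinθ·[1 + r cosθ/√(L² − r² sin²θ)].
With r = 0.1071 m, L = 0.4494 m, θ = 60.1°: √(L² − r² sin²θ) = 0.4397 m.
v = −0.1071·7.54·0.86690·[1 + 0.1071·0.49849/0.4397] = -0.78505 m/s.
|v| = 0.78505 m/s = 785.05 mm/s.

785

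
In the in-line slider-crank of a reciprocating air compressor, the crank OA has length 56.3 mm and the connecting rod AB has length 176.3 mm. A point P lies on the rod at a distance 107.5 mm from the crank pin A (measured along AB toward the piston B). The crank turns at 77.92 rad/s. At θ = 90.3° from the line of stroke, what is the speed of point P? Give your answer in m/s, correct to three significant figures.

ω = 77.92 rad/s.  Crank-pin speed |V_A| = rω = 4.3869 m/s, perpendicular to OA.
Rod angle: sinφ = −(r/L) sinθ ⇒ φ = -18.623°; ω_rod = −rω cosθ/√(L²−r²sin²θ) = +0.13749 rad/s.
V_P = V_A + ω_rod × AP, with AP = 0.1075 m along the rod.
Components: V_Px = −rω sinθ − a·ω_rod·sinφ = -4.3821 m/s;  V_Py = rω cosθ + a·ω_rod·cosφ = -0.0089638 m/s.
|V_P| = √(V_Px² + V_Py²) = 4.3821 m/s.

4.38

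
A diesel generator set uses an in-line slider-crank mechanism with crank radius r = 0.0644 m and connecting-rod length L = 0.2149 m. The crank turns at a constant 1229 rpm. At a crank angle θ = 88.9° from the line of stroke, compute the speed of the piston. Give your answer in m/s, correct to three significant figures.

8.34

ω = 2π·1229/60 = 128.7 rad/s
For an in-line slider-crank, x = r cosθ + √(L² − r² sin²θ), so v = −rω sinθ·[1 + r cosθ/√(L² − r² sin²θ)].
With r = 0.0644 m, L = 0.2149 m, θ = 88.9°: √(L² − r² sin²θ) = 0.20503 m.
v = −0.0644·128.7·0.99982·[1 + 0.0644·0.01920/0.20503] = -8.3368 m/s.
|v| = 8.3368 m/s.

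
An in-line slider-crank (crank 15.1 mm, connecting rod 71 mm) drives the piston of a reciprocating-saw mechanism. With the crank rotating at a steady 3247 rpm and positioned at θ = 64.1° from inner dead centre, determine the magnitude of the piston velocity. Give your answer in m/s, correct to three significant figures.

5.06

ω = 2π·3247/60 = 340 rad/s
For an in-line slider-crank, x = r cosθ + √(L² − r² sin²θ), so v = −rω sinθ·[1 + r cosθ/√(L² − r² sin²θ)].
With r = 0.0151 m, L = 0.071 m, θ = 64.1°: √(L² − r² sin²θ) = 0.069689 m.
v = −0.0151·340·0.89956·[1 + 0.0151·0.43680/0.069689] = -5.0558 m/s.
|v| = 5.0558 m/s.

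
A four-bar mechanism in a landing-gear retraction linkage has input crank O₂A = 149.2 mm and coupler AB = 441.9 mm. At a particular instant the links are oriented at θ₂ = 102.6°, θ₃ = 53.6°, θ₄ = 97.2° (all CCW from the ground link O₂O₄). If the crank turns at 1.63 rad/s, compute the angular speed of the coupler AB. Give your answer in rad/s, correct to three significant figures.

ω₂ = 1.63 rad/s
Differentiating the loop-closure r₂e^{iθ₂}+r₃e^{iθ₃}=r₁+r₄e^{iθ₄} gives r₂ω₂e^{iθ₂}+r₃ω₃e^{iθ₃}=r₄ω₄e^{iθ₄}.
Eliminating the other unknown: ω₃ = r₂ω₂ sin(θ₄−θ₂) / [r₃ sin(θ₃−θ₄)].
Numerator sine = -0.09411; denominator sine = -0.68962.
Result = 0.1492·1.63·(-0.09411) / (0.4419·(-0.68962)) = +0.075102 rad/s; magnitude 0.075102 rad/s.

0.0751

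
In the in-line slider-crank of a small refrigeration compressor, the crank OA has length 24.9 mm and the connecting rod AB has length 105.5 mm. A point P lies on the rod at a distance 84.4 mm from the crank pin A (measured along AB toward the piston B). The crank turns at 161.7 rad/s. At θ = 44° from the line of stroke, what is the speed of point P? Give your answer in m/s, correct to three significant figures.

3.23

ω = 161.7 rad/s.  Crank-pin speed |V_A| = rω = 4.0263 m/s, perpendicular to OA.
Rod angle: sinφ = −(r/L) sinθ ⇒ φ = -9.436°; ω_rod = −rω cosθ/√(L²−r²sin²θ) = -27.83 rad/s.
V_P = V_A + ω_rod × AP, with AP = 0.0844 m along the rod.
Components: V_Px = −rω sinθ − a·ω_rod·sinφ = -3.182 m/s;  V_Py = rω cosθ + a·ω_rod·cosφ = +0.57926 m/s.
|V_P| = √(V_Px² + V_Py²) = 3.2343 m/s.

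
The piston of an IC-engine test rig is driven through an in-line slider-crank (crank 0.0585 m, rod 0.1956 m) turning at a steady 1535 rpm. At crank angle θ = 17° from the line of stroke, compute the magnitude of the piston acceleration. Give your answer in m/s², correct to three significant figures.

1820

ω = 2π·1535/60 = 160.7 rad/s
x(θ) = r cosθ + √(L² − r² sin²θ); with ω constant, a = ω²·d²x/dθ².
d²x/dθ² = −r cosθ − r²(cos2θ)/√u − r⁴ sin²2θ/(4u^{3/2}),  u = L² − r² sin²θ = 0.0379668 m².
Substituting r = 0.0585 m, L = 0.1956 m, θ = 17°: d²x/dθ² = -0.070628 m.
a = ω²·d²x/dθ² = (160.7)²·(-0.070628) = -1825 m/s²;  |a| = 1825 m/s².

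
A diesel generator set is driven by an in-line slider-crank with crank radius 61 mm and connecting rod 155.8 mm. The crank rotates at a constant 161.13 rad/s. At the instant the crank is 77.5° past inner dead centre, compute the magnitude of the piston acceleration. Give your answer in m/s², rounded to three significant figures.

ω = 161.1 rad/s
x(θ) = r cosθ + √(L² − r² sin²θ); with ω constant, a = ω²·d²x/dθ².
d²x/dθ² = −r cosθ − r²(cos2θ)/√u − r⁴ sin²2θ/(4u^{3/2}),  u = L² − r² sin²θ = 0.020727 m².
Substituting r = 0.061 m, L = 0.1558 m, θ = 77.5°: d²x/dθ² = +0.010014 m.
a = ω²·d²x/dθ² = (161.1)²·(+0.010014) = +260 m/s²;  |a| = 260 m/s².

260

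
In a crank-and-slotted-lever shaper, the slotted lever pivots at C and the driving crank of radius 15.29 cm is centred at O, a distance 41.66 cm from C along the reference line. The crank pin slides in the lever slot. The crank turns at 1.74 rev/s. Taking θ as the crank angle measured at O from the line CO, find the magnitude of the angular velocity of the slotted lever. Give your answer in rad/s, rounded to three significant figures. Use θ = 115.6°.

0.319

ω = 10.93 rad/s (from 1.74 rev/s).
Crank pin A relative to C: A = (d + r cosθ, r sinθ); lever angle φ = atan2(r sinθ, d + r cosθ).
Differentiating tanφ: φ̇ = rω(d cosθ + r)/(d² + r² + 2dr cosθ).
d² + r² + 2dr cosθ = |CA|² = 0.141888 m²;  d cosθ + r = -0.027107 m.
|ω_lever| = |0.1529·10.93·-0.027107| / 0.141888 = 0.31935 rad/s.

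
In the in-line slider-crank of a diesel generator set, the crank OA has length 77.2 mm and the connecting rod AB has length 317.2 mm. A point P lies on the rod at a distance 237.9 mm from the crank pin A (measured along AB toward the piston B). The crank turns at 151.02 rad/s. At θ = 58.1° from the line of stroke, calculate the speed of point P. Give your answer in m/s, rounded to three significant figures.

11.0

ω = 151 rad/s.  Crank-pin speed |V_A| = rω = 11.659 m/s, perpendicular to OA.
Rod angle: sinφ = −(r/L) sinθ ⇒ φ = -11.924°; ω_rod = −rω cosθ/√(L²−r²sin²θ) = -19.851 rad/s.
V_P = V_A + ω_rod × AP, with AP = 0.2379 m along the rod.
Components: V_Px = −rω sinθ − a·ω_rod·sinφ = -10.874 m/s;  V_Py = rω cosθ + a·ω_rod·cosφ = +1.5402 m/s.
|V_P| = √(V_Px² + V_Py²) = 10.982 m/s.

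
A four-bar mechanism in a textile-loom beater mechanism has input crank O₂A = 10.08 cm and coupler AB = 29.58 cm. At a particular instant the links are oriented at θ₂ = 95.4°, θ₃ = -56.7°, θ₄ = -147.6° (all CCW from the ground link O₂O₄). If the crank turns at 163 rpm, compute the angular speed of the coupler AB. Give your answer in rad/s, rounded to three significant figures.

ω₂ = 17.07 rad/s (from 163 rpm).
Differentiating the loop-closure r₂e^{iθ₂}+r₃e^{iθ₃}=r₁+r₄e^{iθ₄} gives r₂ω₂e^{iθ₂}+r₃ω₃e^{iθ₃}=r₄ω₄e^{iθ₄}.
Eliminating the other unknown: ω₃ = r₂ω₂ sin(θ₄−θ₂) / [r₃ sin(θ₃−θ₄)].
Numerator sine = +0.89101; denominator sine = +0.99988.
Result = 0.1008·17.07·(+0.89101) / (0.2958·(+0.99988)) = +5.1834 rad/s; magnitude 5.1834 rad/s.

5.18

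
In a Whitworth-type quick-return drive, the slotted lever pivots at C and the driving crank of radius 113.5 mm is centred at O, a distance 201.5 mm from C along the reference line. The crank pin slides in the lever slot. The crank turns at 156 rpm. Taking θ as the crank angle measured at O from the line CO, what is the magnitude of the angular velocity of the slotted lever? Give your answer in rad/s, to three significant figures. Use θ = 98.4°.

3.33

ω = 16.34 rad/s (from 156 rpm).
Crank pin A relative to C: A = (d + r cosθ, r sinθ); lever angle φ = atan2(r sinθ, d + r cosθ).
Differentiating tanφ: φ̇ = rω(d cosθ + r)/(d² + r² + 2dr cosθ).
d² + r² + 2dr cosθ = |CA|² = 0.0468026 m²;  d cosθ + r = +0.084064 m.
|ω_lever| = |0.1135·16.34·+0.084064| / 0.0468026 = 3.3304 rad/s.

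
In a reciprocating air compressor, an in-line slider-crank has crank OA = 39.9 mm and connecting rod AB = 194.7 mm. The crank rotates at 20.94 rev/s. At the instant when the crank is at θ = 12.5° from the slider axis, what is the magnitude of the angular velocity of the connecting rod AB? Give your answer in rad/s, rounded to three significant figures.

26.3

ω = 131.6 rad/s (converted from 20.94 rev/s).
The rod makes angle φ with the slider axis where L sinφ = r sinθ; differentiating, L cosφ·φ̇ = r ω cosθ.
L cosφ = √(L² − r² sin²θ) = 0.19451 m.
|ω_rod| = r ω |cosθ| / √(L² − r² sin²θ) = 0.0399·131.6·0.97630/0.19451 = 26.35 rad/s.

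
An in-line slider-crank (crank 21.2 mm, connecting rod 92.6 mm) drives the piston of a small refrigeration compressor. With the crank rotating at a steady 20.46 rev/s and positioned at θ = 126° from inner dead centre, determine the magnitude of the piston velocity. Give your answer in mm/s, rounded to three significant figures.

ω = 2π·20.5 = 128.6 rad/s
For an in-line slider-crank, x = r cosθ + √(L² − r² sin²θ), so v = −rω sinθ·[1 + r cosθ/√(L² − r² sin²θ)].
With r = 0.0212 m, L = 0.0926 m, θ = 126°: √(L² − r² sin²θ) = 0.090998 m.
v = −0.0212·128.6·0.80902·[1 + 0.0212·-0.58779/0.090998] = -1.9029 m/s.
|v| = 1.9029 m/s = 1902.9 mm/s.

1900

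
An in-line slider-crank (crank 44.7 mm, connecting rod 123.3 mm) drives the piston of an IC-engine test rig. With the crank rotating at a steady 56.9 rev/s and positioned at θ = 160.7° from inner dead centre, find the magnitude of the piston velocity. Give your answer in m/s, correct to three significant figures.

ω = 2π·56.9 = 357.5 rad/s
For an in-line slider-crank, x = r cosθ + √(L² − r² sin²θ), so v = −rω sinθ·[1 + r cosθ/√(L² − r² sin²θ)].
With r = 0.0447 m, L = 0.1233 m, θ = 160.7°: √(L² − r² sin²θ) = 0.12241 m.
v = −0.0447·357.5·0.33051·[1 + 0.0447·-0.94380/0.12241] = -3.4615 m/s.
|v| = 3.4615 m/s.

3.46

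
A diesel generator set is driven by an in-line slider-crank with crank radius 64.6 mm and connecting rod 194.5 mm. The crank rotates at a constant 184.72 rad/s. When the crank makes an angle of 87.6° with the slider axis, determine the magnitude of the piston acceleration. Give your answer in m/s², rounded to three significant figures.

ω = 184.7 rad/s
x(θ) = r cosθ + √(L² − r² sin²θ); with ω constant, a = ω²·d²x/dθ².
d²x/dθ² = −r cosθ − r²(cos2θ)/√u − r⁴ sin²2θ/(4u^{3/2}),  u = L² − r² sin²θ = 0.0336644 m².
Substituting r = 0.0646 m, L = 0.1945 m, θ = 87.6°: d²x/dθ² = +0.019955 m.
a = ω²·d²x/dθ² = (184.7)²·(+0.019955) = +680.89 m/s²;  |a| = 680.89 m/s².

681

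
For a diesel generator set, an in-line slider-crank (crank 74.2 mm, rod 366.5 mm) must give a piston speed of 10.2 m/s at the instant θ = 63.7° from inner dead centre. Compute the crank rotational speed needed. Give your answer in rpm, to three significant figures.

For an in-line slider-crank, |v_piston| = rω|sinθ|·[1 + r cosθ/√(L² − r² sin²θ)].
With r = 0.0742 m, L = 0.3665 m, θ = 63.7°: the bracketed kinematic factor |dx/dθ| = 0.072587 m.
ω = v/|dx/dθ| = 10.2/0.072587 = 140.52 rad/s.
N = 60ω/(2π) = 1341.9 rpm.

1340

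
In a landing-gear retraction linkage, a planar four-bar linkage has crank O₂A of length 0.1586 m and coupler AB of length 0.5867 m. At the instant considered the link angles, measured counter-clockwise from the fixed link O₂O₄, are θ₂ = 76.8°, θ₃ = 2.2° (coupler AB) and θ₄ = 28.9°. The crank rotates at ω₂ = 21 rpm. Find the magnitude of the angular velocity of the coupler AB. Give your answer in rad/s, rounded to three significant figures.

ω₂ = 2.199 rad/s (from 21 rpm).
Differentiating the loop-closure r₂e^{iθ₂}+r₃e^{iθ₃}=r₁+r₄e^{iθ₄} gives r₂ω₂e^{iθ₂}+r₃ω₃e^{iθ₃}=r₄ω₄e^{iθ₄}.
Eliminating the other unknown: ω₃ = r₂ω₂ sin(θ₄−θ₂) / [r₃ sin(θ₃−θ₄)].
Numerator sine = -0.74198; denominator sine = -0.44932.
Result = 0.1586·2.199·(-0.74198) / (0.5867·(-0.44932)) = +0.98168 rad/s; magnitude 0.98168 rad/s.

0.982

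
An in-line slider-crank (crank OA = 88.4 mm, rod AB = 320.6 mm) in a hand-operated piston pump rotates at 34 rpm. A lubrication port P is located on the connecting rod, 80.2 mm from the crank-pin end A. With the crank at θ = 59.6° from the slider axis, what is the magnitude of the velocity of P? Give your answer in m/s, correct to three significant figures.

0.306

ω = 3.56 rad/s.  Crank-pin speed |V_A| = rω = 0.31475 m/s, perpendicular to OA.
Rod angle: sinφ = −(r/L) sinθ ⇒ φ = -13.758°; ω_rod = −rω cosθ/√(L²−r²sin²θ) = -0.51147 rad/s.
V_P = V_A + ω_rod × AP, with AP = 0.0802 m along the rod.
Components: V_Px = −rω sinθ − a·ω_rod·sinφ = -0.28123 m/s;  V_Py = rω cosθ + a·ω_rod·cosφ = +0.11943 m/s.
|V_P| = √(V_Px² + V_Py²) = 0.30554 m/s.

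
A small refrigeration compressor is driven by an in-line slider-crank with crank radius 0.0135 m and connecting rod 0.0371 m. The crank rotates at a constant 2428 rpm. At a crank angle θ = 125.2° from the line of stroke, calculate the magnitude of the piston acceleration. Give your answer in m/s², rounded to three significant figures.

ω = 2π·2428/60 = 254.3 rad/s
x(θ) = r cosθ + √(L² − r² sin²θ); with ω constant, a = ω²·d²x/dθ².
d²x/dθ² = −r cosθ − r²(cos2θ)/√u − r⁴ sin²2θ/(4u^{3/2}),  u = L² − r² sin²θ = 0.00125472 m².
Substituting r = 0.0135 m, L = 0.0371 m, θ = 125.2°: d²x/dθ² = +0.009342 m.
a = ω²·d²x/dθ² = (254.3)²·(+0.009342) = +603.94 m/s²;  |a| = 603.94 m/s².

604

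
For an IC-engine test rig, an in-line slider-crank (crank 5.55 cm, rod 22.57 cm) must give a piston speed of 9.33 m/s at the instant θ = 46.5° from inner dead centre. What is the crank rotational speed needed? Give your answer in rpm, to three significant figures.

1890

For an in-line slider-crank, |v_piston| = rω|sinθ|·[1 + r cosθ/√(L² − r² sin²θ)].
With r = 0.0555 m, L = 0.2257 m, θ = 46.5°: the bracketed kinematic factor |dx/dθ| = 0.047184 m.
ω = v/|dx/dθ| = 9.33/0.047184 = 197.74 rad/s.
N = 60ω/(2π) = 1888.3 rpm.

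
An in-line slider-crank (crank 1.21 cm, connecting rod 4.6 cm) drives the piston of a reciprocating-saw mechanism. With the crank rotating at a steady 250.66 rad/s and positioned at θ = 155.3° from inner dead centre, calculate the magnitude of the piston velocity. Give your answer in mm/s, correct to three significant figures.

963

ω = 250.7 rad/s
For an in-line slider-crank, x = r cosθ + √(L² − r² sin²θ), so v = −rω sinθ·[1 + r cosθ/√(L² − r² sin²θ)].
With r = 0.0121 m, L = 0.046 m, θ = 155.3°: √(L² − r² sin²θ) = 0.045721 m.
v = −0.0121·250.7·0.41787·[1 + 0.0121·-0.90851/0.045721] = -0.96266 m/s.
|v| = 0.96266 m/s = 962.66 mm/s.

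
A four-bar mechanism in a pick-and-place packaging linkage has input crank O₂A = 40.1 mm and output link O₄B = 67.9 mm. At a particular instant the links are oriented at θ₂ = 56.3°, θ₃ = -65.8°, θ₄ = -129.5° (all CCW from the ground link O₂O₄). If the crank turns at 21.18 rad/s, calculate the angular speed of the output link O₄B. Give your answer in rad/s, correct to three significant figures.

11.8

ω₂ = 21.18 rad/s
Differentiating the loop-closure r₂e^{iθ₂}+r₃e^{iθ₃}=r₁+r₄e^{iθ₄} gives r₂ω₂e^{iθ₂}+r₃ω₃e^{iθ₃}=r₄ω₄e^{iθ₄}.
Eliminating the other unknown: ω₄ = r₂ω₂ sin(θ₂−θ₃) / [r₄ sin(θ₄−θ₃)].
Numerator sine = +0.84712; denominator sine = -0.89649.
Result = 0.0401·21.18·(+0.84712) / (0.0679·(-0.89649)) = -11.82 rad/s; magnitude 11.82 rad/s.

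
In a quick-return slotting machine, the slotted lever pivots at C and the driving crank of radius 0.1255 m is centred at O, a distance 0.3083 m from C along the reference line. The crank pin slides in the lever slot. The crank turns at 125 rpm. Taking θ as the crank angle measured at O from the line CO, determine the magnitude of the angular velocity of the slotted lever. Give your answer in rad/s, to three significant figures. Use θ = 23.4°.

ω = 13.09 rad/s (from 125 rpm).
Crank pin A relative to C: A = (d + r cosθ, r sinθ); lever angle φ = atan2(r sinθ, d + r cosθ).
Differentiating tanφ: φ̇ = rω(d cosθ + r)/(d² + r² + 2dr cosθ).
d² + r² + 2dr cosθ = |CA|² = 0.181818 m²;  d cosθ + r = +0.40844 m.
|ω_lever| = |0.1255·13.09·+0.40844| / 0.181818 = 3.6904 rad/s.

3.69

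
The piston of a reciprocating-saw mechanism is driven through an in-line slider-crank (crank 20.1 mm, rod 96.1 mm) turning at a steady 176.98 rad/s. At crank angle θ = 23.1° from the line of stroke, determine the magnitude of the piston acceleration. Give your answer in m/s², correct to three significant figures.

ω = 177 rad/s
x(θ) = r cosθ + √(L² − r² sin²θ); with ω constant, a = ω²·d²x/dθ².
d²x/dθ² = −r cosθ − r²(cos2θ)/√u − r⁴ sin²2θ/(4u^{3/2}),  u = L² − r² sin²θ = 0.00917302 m².
Substituting r = 0.0201 m, L = 0.0961 m, θ = 23.1°: d²x/dθ² = -0.021432 m.
a = ω²·d²x/dθ² = (177)²·(-0.021432) = -671.3 m/s²;  |a| = 671.3 m/s².

671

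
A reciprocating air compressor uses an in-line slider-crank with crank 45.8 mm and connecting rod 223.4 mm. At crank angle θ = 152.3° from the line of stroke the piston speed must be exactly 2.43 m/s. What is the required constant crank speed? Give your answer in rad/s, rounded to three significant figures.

For an in-line slider-crank, |v_piston| = rω|sinθ|·[1 + r cosθ/√(L² − r² sin²θ)].
With r = 0.0458 m, L = 0.2234 m, θ = 152.3°: the bracketed kinematic factor |dx/dθ| = 0.017408 m.
ω = v/|dx/dθ| = 2.43/0.017408 = 139.59 rad/s.

140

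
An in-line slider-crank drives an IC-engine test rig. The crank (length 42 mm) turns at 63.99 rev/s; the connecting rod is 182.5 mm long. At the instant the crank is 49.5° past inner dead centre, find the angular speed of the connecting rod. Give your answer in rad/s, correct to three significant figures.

61.0

ω = 402.1 rad/s (converted from 63.99 rev/s).
The rod makes angle φ with the slider axis where L sinφ = r sinθ; differentiating, L cosφ·φ̇ = r ω cosθ.
L cosφ = √(L² − r² sin²θ) = 0.17968 m.
|ω_rod| = r ω |cosθ| / √(L² − r² sin²θ) = 0.042·402.1·0.64945/0.17968 = 61.035 rad/s.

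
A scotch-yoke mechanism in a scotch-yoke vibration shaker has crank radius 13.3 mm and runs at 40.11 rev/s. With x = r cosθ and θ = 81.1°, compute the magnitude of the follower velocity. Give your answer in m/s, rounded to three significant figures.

3.31

ω = 252 rad/s (from 40.11 rev/s).
x = r cosθ ⇒ ẋ = −rω sinθ.
|v| = rω|sinθ| = 0.0133·252·|sin 81.1°| = 3.3115 m/s.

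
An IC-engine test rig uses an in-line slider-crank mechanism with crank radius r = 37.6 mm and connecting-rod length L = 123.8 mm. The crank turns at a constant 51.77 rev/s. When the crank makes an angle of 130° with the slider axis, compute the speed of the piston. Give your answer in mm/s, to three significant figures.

ω = 2π·51.8 = 325.3 rad/s
For an in-line slider-crank, x = r cosθ + √(L² − r² sin²θ), so v = −rω sinθ·[1 + r cosθ/√(L² − r² sin²θ)].
With r = 0.0376 m, L = 0.1238 m, θ = 130°: √(L² − r² sin²θ) = 0.1204 m.
v = −0.0376·325.3·0.76604·[1 + 0.0376·-0.64279/0.1204] = -7.4884 m/s.
|v| = 7.4884 m/s = 7488.4 mm/s.

7490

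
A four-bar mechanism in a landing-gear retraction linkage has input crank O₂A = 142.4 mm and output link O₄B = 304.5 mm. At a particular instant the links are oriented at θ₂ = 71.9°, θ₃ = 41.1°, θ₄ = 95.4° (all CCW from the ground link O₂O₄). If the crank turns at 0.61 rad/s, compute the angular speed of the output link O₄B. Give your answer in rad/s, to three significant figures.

0.180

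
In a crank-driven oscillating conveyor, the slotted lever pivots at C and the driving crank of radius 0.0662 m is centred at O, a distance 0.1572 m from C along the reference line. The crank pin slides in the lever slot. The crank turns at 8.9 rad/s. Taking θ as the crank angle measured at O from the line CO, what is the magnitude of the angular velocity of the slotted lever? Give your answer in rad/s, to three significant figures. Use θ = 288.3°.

1.91

ω = 8.9 rad/s
Crank pin A relative to C: A = (d + r cosθ, r sinθ); lever angle φ = atan2(r sinθ, d + r cosθ).
Differentiating tanφ: φ̇ = rω(d cosθ + r)/(d² + r² + 2dr cosθ).
d² + r² + 2dr cosθ = |CA|² = 0.0356295 m²;  d cosθ + r = +0.11556 m.
|ω_lever| = |0.0662·8.9·+0.11556| / 0.0356295 = 1.9109 rad/s.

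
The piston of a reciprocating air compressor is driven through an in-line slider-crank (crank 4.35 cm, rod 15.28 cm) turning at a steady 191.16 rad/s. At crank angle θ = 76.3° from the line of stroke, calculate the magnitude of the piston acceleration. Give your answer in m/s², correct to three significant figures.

39.4

ω = 191.2 rad/s
x(θ) = r cosθ + √(L² − r² sin²θ); with ω constant, a = ω²·d²x/dθ².
d²x/dθ² = −r cosθ − r²(cos2θ)/√u − r⁴ sin²2θ/(4u^{3/2}),  u = L² − r² sin²θ = 0.0215617 m².
Substituting r = 0.0435 m, L = 0.1528 m, θ = 76.3°: d²x/dθ² = +0.0010785 m.
a = ω²·d²x/dθ² = (191.2)²·(+0.0010785) = +39.412 m/s²;  |a| = 39.412 m/s².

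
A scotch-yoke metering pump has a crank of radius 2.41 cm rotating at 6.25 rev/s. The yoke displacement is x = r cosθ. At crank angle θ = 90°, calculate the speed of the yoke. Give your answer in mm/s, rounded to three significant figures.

946

ω = 39.27 rad/s (from 6.25 rev/s).
x = r cosθ ⇒ ẋ = −rω sinθ.
|v| = rω|sinθ| = 0.0241·39.27·|sin 90°| = 0.9464 m/s = 946.4 mm/s.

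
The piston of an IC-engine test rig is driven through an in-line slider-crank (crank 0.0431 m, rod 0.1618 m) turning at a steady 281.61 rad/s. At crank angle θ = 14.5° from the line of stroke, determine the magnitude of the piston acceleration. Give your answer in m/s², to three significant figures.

4110

ω = 281.6 rad/s
x(θ) = r cosθ + √(L² − r² sin²θ); with ω constant, a = ω²·d²x/dθ².
d²x/dθ² = −r cosθ − r²(cos2θ)/√u − r⁴ sin²2θ/(4u^{3/2}),  u = L² − r² sin²θ = 0.0260628 m².
Substituting r = 0.0431 m, L = 0.1618 m, θ = 14.5°: d²x/dθ² = -0.051839 m.
a = ω²·d²x/dθ² = (281.6)²·(-0.051839) = -4111.1 m/s²;  |a| = 4111.1 m/s².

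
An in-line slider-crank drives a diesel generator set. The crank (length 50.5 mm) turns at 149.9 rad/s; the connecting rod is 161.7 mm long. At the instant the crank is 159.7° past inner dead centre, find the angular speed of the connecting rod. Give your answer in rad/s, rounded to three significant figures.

44.2

ω = 149.9 rad/s
The rod makes angle φ with the slider axis where L sinφ = r sinθ; differentiating, L cosφ·φ̇ = r ω cosθ.
L cosφ = √(L² − r² sin²θ) = 0.16075 m.
|ω_rod| = r ω |cosθ| / √(L² − r² sin²θ) = 0.0505·149.9·0.93789/0.16075 = 44.167 rad/s.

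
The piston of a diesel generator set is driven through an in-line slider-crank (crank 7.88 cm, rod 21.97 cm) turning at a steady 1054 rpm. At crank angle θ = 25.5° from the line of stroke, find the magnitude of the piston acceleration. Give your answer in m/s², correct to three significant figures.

ω = 2π·1054/60 = 110.4 rad/s
x(θ) = r cosθ + √(L² − r² sin²θ); with ω constant, a = ω²·d²x/dθ².
d²x/dθ² = −r cosθ − r²(cos2θ)/√u − r⁴ sin²2θ/(4u^{3/2}),  u = L² − r² sin²θ = 0.0471172 m².
Substituting r = 0.0788 m, L = 0.2197 m, θ = 25.5°: d²x/dθ² = -0.089696 m.
a = ω²·d²x/dθ² = (110.4)²·(-0.089696) = -1092.7 m/s²;  |a| = 1092.7 m/s².

1090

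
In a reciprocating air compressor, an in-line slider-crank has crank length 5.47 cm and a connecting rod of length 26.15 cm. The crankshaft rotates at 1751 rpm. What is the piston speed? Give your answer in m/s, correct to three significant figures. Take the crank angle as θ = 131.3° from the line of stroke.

6.48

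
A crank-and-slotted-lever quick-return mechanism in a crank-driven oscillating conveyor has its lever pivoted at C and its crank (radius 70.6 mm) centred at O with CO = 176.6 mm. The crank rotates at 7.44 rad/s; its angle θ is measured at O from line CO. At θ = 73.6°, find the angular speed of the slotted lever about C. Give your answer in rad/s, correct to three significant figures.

ω = 7.44 rad/s
Crank pin A relative to C: A = (d + r cosθ, r sinθ); lever angle φ = atan2(r sinθ, d + r cosθ).
Differentiating tanφ: φ̇ = rω(d cosθ + r)/(d² + r² + 2dr cosθ).
d² + r² + 2dr cosθ = |CA|² = 0.0432124 m²;  d cosθ + r = +0.12046 m.
|ω_lever| = |0.0706·7.44·+0.12046| / 0.0432124 = 1.4643 rad/s.

1.46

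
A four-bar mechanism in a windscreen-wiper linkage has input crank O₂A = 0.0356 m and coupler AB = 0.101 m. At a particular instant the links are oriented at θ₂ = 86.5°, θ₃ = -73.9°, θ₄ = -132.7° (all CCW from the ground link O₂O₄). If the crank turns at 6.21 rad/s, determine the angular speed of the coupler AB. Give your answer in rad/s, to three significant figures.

1.62

ω₂ = 6.21 rad/s
Differentiating the loop-closure r₂e^{iθ₂}+r₃e^{iθ₃}=r₁+r₄e^{iθ₄} gives r₂ω₂e^{iθ₂}+r₃ω₃e^{iθ₃}=r₄ω₄e^{iθ₄}.
Eliminating the other unknown: ω₃ = r₂ω₂ sin(θ₄−θ₂) / [r₃ sin(θ₃−θ₄)].
Numerator sine = +0.63203; denominator sine = +0.85536.
Result = 0.0356·6.21·(+0.63203) / (0.101·(+0.85536)) = +1.6174 rad/s; magnitude 1.6174 rad/s.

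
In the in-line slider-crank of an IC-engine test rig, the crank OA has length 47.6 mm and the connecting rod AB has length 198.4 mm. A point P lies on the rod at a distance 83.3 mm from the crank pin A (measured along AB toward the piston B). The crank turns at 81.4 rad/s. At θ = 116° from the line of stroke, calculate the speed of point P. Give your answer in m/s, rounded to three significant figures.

ω = 81.4 rad/s.  Crank-pin speed |V_A| = rω = 3.8746 m/s, perpendicular to OA.
Rod angle: sinφ = −(r/L) sinθ ⇒ φ = -12.453°; ω_rod = −rω cosθ/√(L²−r²sin²θ) = +8.7674 rad/s.
V_P = V_A + ω_rod × AP, with AP = 0.0833 m along the rod.
Components: V_Px = −rω sinθ − a·ω_rod·sinφ = -3.325 m/s;  V_Py = rω cosθ + a·ω_rod·cosφ = -0.98539 m/s.
|V_P| = √(V_Px² + V_Py²) = 3.468 m/s.

3.47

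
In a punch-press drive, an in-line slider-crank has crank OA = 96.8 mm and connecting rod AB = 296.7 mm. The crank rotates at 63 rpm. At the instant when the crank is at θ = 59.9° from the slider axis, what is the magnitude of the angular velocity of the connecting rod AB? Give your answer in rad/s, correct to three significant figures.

ω = 6.597 rad/s (converted from 63 rpm).
The rod makes angle φ with the slider axis where L sinφ = r sinθ; differentiating, L cosφ·φ̇ = r ω cosθ.
L cosφ = √(L² − r² sin²θ) = 0.28464 m.
|ω_rod| = r ω |cosθ| / √(L² − r² sin²θ) = 0.0968·6.597·0.50151/0.28464 = 1.1252 rad/s.

1.13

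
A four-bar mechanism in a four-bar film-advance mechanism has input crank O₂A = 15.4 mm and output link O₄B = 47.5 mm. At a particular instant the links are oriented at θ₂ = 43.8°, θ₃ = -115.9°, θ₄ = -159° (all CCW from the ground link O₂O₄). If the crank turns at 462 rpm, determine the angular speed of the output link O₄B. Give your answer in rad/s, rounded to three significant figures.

7.96

ω₂ = 48.38 rad/s (from 462 rpm).
Differentiating the loop-closure r₂e^{iθ₂}+r₃e^{iθ₃}=r₁+r₄e^{iθ₄} gives r₂ω₂e^{iθ₂}+r₃ω₃e^{iθ₃}=r₄ω₄e^{iθ₄}.
Eliminating the other unknown: ω₄ = r₂ω₂ sin(θ₂−θ₃) / [r₄ sin(θ₄−θ₃)].
Numerator sine = +0.34694; denominator sine = -0.68327.
Result = 0.0154·48.38·(+0.34694) / (0.0475·(-0.68327)) = -7.9644 rad/s; magnitude 7.9644 rad/s.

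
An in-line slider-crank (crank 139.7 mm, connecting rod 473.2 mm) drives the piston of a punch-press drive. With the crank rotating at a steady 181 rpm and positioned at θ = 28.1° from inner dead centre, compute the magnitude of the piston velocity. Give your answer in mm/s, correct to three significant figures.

ω = 2π·181/60 = 18.95 rad/s
For an in-line slider-crank, x = r cosθ + √(L² − r² sin²θ), so v = −rω sinθ·[1 + r cosθ/√(L² − r² sin²θ)].
With r = 0.1397 m, L = 0.4732 m, θ = 28.1°: √(L² − r² sin²θ) = 0.4686 m.
v = −0.1397·18.95·0.47101·[1 + 0.1397·0.88213/0.4686] = -1.5752 m/s.
|v| = 1.5752 m/s = 1575.2 mm/s.

1580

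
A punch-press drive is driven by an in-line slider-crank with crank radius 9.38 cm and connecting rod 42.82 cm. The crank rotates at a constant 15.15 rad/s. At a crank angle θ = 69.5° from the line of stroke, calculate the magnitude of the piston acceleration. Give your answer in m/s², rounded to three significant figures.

ω = 15.15 rad/s
x(θ) = r cosθ + √(L² − r² sin²θ); with ω constant, a = ω²·d²x/dθ².
d²x/dθ² = −r cosθ − r²(cos2θ)/√u − r⁴ sin²2θ/(4u^{3/2}),  u = L² − r² sin²θ = 0.175636 m².
Substituting r = 0.0938 m, L = 0.4282 m, θ = 69.5°: d²x/dθ² = -0.017118 m.
a = ω²·d²x/dθ² = (15.15)²·(-0.017118) = -3.929 m/s²;  |a| = 3.929 m/s².

3.93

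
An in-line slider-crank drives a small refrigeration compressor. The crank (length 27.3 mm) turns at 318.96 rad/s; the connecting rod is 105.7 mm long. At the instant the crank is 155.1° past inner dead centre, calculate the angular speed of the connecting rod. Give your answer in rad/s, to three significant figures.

75.2

ω = 319 rad/s
The rod makes angle φ with the slider axis where L sinφ = r sinθ; differentiating, L cosφ·φ̇ = r ω cosθ.
L cosφ = √(L² − r² sin²θ) = 0.10507 m.
|ω_rod| = r ω |cosθ| / √(L² − r² sin²θ) = 0.0273·319·0.90704/0.10507 = 75.168 rad/s.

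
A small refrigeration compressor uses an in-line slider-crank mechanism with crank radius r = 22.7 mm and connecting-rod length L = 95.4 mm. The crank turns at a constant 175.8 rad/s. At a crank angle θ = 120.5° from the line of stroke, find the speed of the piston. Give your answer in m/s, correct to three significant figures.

ω = 175.8 rad/s
For an in-line slider-crank, x = r cosθ + √(L² − r² sin²θ), so v = −rω sinθ·[1 + r cosθ/√(L² − r² sin²θ)].
With r = 0.0227 m, L = 0.0954 m, θ = 120.5°: √(L² − r² sin²θ) = 0.093373 m.
v = −0.0227·175.8·0.86163·[1 + 0.0227·-0.50754/0.093373] = -3.0142 m/s.
|v| = 3.0142 m/s.

3.01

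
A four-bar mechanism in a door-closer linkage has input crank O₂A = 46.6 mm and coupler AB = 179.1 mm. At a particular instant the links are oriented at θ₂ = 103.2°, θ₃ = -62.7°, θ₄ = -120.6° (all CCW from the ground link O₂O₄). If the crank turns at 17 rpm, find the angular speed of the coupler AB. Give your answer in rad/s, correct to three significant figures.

0.378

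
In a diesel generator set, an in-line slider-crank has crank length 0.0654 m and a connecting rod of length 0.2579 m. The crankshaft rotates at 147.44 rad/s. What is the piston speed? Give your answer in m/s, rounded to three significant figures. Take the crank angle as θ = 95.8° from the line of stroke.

ω = 147.4 rad/s
For an in-line slider-crank, x = r cosθ + √(L² − r² sin²θ), so v = −rω sinθ·[1 + r cosθ/√(L² − r² sin²θ)].
With r = 0.0654 m, L = 0.2579 m, θ = 95.8°: √(L² − r² sin²θ) = 0.24956 m.
v = −0.0654·147.4·0.99488·[1 + 0.0654·-0.10106/0.24956] = -9.3392 m/s.
|v| = 9.3392 m/s.

9.34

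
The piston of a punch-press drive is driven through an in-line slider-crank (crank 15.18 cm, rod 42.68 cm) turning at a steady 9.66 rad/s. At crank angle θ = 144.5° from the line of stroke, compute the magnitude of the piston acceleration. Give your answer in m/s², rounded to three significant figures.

9.70

ω = 9.66 rad/s
x(θ) = r cosθ + √(L² − r² sin²θ); with ω constant, a = ω²·d²x/dθ².
d²x/dθ² = −r cosθ − r²(cos2θ)/√u − r⁴ sin²2θ/(4u^{3/2}),  u = L² − r² sin²θ = 0.174388 m².
Substituting r = 0.1518 m, L = 0.4268 m, θ = 144.5°: d²x/dθ² = +0.10399 m.
a = ω²·d²x/dθ² = (9.66)²·(+0.10399) = +9.7037 m/s²;  |a| = 9.7037 m/s².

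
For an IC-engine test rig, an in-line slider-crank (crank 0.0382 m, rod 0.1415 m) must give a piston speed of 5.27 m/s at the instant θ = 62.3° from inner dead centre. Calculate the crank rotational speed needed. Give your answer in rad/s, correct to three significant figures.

138

For an in-line slider-crank, |v_piston| = rω|sinθ|·[1 + r cosθ/√(L² − r² sin²θ)].
With r = 0.0382 m, L = 0.1415 m, θ = 62.3°: the bracketed kinematic factor |dx/dθ| = 0.038193 m.
ω = v/|dx/dθ| = 5.27/0.038193 = 137.98 rad/s.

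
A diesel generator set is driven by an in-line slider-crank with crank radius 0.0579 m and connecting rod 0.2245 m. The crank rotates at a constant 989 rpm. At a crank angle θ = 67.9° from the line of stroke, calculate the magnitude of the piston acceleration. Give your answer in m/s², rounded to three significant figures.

117

ω = 2π·989/60 = 103.6 rad/s
x(θ) = r cosθ + √(L² − r² sin²θ); with ω constant, a = ω²·d²x/dθ².
d²x/dθ² = −r cosθ − r²(cos2θ)/√u − r⁴ sin²2θ/(4u^{3/2}),  u = L² − r² sin²θ = 0.0475224 m².
Substituting r = 0.0579 m, L = 0.2245 m, θ = 67.9°: d²x/dθ² = -0.01089 m.
a = ω²·d²x/dθ² = (103.6)²·(-0.01089) = -116.81 m/s²;  |a| = 116.81 m/s².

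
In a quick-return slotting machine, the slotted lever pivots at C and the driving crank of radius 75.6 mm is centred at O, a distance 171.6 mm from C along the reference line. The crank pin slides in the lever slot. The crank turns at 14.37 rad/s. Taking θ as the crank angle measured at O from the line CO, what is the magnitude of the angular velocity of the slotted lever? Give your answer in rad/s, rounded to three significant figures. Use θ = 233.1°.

1.52

ω = 14.37 rad/s
Crank pin A relative to C: A = (d + r cosθ, r sinθ); lever angle φ = atan2(r sinθ, d + r cosθ).
Differentiating tanφ: φ̇ = rω(d cosθ + r)/(d² + r² + 2dr cosθ).
d² + r² + 2dr cosθ = |CA|² = 0.0195835 m²;  d cosθ + r = -0.027432 m.
|ω_lever| = |0.0756·14.37·-0.027432| / 0.0195835 = 1.5218 rad/s.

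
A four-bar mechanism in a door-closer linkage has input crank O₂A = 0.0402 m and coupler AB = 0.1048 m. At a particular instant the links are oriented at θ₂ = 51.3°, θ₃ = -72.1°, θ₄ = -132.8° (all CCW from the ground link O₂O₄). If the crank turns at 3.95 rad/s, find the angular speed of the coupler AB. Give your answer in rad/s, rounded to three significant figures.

0.124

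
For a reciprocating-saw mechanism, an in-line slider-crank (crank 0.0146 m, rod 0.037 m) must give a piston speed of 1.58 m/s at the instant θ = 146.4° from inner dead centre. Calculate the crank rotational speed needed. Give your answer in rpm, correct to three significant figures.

2820

For an in-line slider-crank, |v_piston| = rω|sinθ|·[1 + r cosθ/√(L² − r² sin²θ)].
With r = 0.0146 m, L = 0.037 m, θ = 146.4°: the bracketed kinematic factor |dx/dθ| = 0.0053584 m.
ω = v/|dx/dθ| = 1.58/0.0053584 = 294.87 rad/s.
N = 60ω/(2π) = 2815.8 rpm.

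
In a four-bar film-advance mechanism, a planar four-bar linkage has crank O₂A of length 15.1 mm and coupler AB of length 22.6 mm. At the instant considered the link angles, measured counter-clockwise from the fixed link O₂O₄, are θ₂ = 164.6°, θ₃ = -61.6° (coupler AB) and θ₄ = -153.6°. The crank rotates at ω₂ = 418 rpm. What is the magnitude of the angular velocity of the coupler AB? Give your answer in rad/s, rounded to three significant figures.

19.5

ω₂ = 43.77 rad/s (from 418 rpm).
Differentiating the loop-closure r₂e^{iθ₂}+r₃e^{iθ₃}=r₁+r₄e^{iθ₄} gives r₂ω₂e^{iθ₂}+r₃ω₃e^{iθ₃}=r₄ω₄e^{iθ₄}.
Eliminating the other unknown: ω₃ = r₂ω₂ sin(θ₄−θ₂) / [r₃ sin(θ₃−θ₄)].
Numerator sine = +0.66653; denominator sine = +0.99939.
Result = 0.0151·43.77·(+0.66653) / (0.0226·(+0.99939)) = +19.506 rad/s; magnitude 19.506 rad/s.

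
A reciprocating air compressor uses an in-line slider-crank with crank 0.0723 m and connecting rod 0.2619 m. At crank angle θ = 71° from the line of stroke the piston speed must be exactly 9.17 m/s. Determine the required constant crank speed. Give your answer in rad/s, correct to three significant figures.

123

For an in-line slider-crank, |v_piston| = rω|sinθ|·[1 + r cosθ/√(L² − r² sin²θ)].
With r = 0.0723 m, L = 0.2619 m, θ = 71°: the bracketed kinematic factor |dx/dθ| = 0.074726 m.
ω = v/|dx/dθ| = 9.17/0.074726 = 122.72 rad/s.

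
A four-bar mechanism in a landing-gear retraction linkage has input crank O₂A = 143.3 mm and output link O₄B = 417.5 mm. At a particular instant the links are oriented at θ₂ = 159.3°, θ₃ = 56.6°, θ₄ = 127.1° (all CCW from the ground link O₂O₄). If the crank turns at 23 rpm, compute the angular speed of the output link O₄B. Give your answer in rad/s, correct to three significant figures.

ω₂ = 2.409 rad/s (from 23 rpm).
Differentiating the loop-closure r₂e^{iθ₂}+r₃e^{iθ₃}=r₁+r₄e^{iθ₄} gives r₂ω₂e^{iθ₂}+r₃ω₃e^{iθ₃}=r₄ω₄e^{iθ₄}.
Eliminating the other unknown: ω₄ = r₂ω₂ sin(θ₂−θ₃) / [r₄ sin(θ₄−θ₃)].
Numerator sine = +0.97553; denominator sine = +0.94264.
Result = 0.1433·2.409·(+0.97553) / (0.4175·(+0.94264)) = +0.85554 rad/s; magnitude 0.85554 rad/s.

0.856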